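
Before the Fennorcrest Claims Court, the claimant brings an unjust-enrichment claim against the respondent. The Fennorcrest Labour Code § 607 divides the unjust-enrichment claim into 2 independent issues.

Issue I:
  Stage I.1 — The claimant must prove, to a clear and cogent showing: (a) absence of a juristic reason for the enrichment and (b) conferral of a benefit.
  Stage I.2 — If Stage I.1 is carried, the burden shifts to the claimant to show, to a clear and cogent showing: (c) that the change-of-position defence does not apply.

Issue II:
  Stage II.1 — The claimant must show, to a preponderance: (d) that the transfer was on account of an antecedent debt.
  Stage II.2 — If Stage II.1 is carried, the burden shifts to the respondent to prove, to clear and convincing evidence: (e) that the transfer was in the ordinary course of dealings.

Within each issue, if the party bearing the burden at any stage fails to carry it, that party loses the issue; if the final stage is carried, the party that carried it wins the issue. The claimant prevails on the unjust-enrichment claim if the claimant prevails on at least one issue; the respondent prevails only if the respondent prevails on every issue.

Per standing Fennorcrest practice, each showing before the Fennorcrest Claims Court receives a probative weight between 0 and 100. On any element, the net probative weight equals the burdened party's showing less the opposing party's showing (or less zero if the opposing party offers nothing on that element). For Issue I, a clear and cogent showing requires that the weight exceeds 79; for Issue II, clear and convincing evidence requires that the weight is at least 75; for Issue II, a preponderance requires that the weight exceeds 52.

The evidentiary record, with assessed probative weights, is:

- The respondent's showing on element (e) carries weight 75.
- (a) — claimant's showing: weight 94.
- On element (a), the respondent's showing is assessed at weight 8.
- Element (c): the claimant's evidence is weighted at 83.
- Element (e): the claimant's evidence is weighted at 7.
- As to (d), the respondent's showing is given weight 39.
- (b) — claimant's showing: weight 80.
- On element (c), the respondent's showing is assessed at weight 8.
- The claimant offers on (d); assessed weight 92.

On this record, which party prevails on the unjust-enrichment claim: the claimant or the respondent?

claimant

— Issue I —
Stage I.1 — burden on claimant; standard: a clear and cogent showing (weight exceeds 79).
    (a): 94 − 8 = 86 > 79 [met]
    (b): 80 > 79 [met]
  Stage I.1 is satisfied; the claimant continues to bear the burden.
Stage I.2 — burden on claimant; standard: a clear and cogent showing (weight exceeds 79).
    (c): 83 − 8 = 75 ≤ 79 [not met]
  Stage I.2 not carried; the claimant fails its burden.
The respondent prevails on this issue.
— Issue II —
At Stage II.1 the claimant must meet a preponderance (weight exceeds 52): on (d) the weight is 92 less the opposing 39 gives net 53, which does exceed 52, so (d) meets the standard.
  The claimant carries Stage II.1; the respondent now bears the burden.
At Stage II.2 the respondent must meet clear and convincing evidence (weight is at least 75): on (e) the weight is 75 less the opposing 7 gives net 68, which does not reach 75, so (e) does not meet the standard.
  The respondent does not carry Stage II.2.
The analysis ends at Stage II.2; the claimant prevails on this issue.
Per-issue: Issue I → respondent; Issue II → claimant. The claimant must prevail on at least one issue; overall, the claimant prevails.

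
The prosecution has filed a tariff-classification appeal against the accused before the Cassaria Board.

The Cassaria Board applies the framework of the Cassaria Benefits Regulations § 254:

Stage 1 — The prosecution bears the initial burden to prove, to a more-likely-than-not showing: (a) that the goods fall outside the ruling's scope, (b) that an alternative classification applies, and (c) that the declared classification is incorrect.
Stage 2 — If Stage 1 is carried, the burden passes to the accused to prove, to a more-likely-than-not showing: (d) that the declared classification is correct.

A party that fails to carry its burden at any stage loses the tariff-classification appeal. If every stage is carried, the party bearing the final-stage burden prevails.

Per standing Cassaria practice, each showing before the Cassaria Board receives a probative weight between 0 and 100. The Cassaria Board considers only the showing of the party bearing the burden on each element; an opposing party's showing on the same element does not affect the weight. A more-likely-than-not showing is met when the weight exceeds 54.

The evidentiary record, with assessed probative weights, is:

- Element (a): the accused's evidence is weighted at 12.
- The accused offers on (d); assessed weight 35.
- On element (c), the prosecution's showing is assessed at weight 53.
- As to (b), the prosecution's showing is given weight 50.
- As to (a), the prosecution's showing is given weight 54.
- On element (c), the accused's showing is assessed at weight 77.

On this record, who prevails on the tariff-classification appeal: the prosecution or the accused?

At Stage 1 the prosecution must meet a more-likely-than-not showing (weight exceeds 54): on (a) the weight is 54 (the accused's 12 is given no effect), ≤ 54, so (a) does not meet the standard; on (b) the weight is 50, ≤ 54, so (b) does not meet the standard; on (c) the weight is 53 (the accused's 77 is given no effect), which does not exceed 54, so (c) does not meet the standard.
  Not every element is met, so the prosecution fails to carry Stage 1.
So the accused prevails.

accused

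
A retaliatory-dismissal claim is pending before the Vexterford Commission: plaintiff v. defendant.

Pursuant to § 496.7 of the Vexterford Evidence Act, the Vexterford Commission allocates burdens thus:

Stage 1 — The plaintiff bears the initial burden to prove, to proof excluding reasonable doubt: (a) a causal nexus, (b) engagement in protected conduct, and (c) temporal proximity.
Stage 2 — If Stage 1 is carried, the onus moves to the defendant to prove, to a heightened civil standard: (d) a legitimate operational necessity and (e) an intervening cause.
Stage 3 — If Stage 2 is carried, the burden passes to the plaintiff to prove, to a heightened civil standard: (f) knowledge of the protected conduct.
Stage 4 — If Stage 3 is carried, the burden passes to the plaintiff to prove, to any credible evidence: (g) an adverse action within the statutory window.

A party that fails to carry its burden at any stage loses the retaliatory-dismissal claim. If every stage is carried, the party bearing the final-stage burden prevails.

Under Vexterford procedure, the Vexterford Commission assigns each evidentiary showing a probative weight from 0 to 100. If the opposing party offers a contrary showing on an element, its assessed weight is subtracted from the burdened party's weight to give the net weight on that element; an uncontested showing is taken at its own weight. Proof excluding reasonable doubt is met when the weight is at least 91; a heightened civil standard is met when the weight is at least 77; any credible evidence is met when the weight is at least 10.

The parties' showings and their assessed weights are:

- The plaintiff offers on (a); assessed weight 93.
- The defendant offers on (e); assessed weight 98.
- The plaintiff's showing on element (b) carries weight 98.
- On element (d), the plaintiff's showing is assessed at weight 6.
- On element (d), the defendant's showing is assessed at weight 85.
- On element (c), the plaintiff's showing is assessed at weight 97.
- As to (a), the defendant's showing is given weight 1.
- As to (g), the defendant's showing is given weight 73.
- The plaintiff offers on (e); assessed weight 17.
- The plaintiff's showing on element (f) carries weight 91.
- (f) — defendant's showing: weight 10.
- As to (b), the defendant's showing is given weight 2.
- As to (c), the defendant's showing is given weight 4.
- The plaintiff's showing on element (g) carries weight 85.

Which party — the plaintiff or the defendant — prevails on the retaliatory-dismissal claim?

plaintiff

At Stage 1 the plaintiff must meet proof excluding reasonable doubt (weight is at least 91): on (a) the weight is 93 less the opposing 1 gives net 92, ≥ 91, so (a) meets the standard; on (b) the weight is 98 less the opposing 2 gives net 96, ≥ 91, so (b) meets the standard; on (c) the weight is 97 less the opposing 4 gives net 93, ≥ 91, so (c) meets the standard.
  Stage 1 is satisfied; the onus moves to the defendant.
At Stage 2 the defendant must meet a heightened civil standard (weight is at least 77): on (d) the weight is 85 less the opposing 6 gives net 79, ≥ 77, so (d) meets the standard; on (e) the weight is 98 less the opposing 17 gives net 81, ≥ 77, so (e) meets the standard.
  The defendant carries Stage 2; the plaintiff now bears the burden.
At Stage 3 the plaintiff must meet a heightened civil standard (weight is at least 77): on (f) the weight is 91 less the opposing 10 gives net 81, ≥ 77, so (f) meets the standard.
  Stage 3 is satisfied; the plaintiff continues to bear the burden.
At Stage 4 the plaintiff must meet any credible evidence (weight is at least 10): on (g) the weight is 85 less the opposing 73 gives net 12, which does reach 10, so (g) meets the standard.
  Stage 4 carried; the final stage is satisfied.
Every stage carried; the plaintiff prevails.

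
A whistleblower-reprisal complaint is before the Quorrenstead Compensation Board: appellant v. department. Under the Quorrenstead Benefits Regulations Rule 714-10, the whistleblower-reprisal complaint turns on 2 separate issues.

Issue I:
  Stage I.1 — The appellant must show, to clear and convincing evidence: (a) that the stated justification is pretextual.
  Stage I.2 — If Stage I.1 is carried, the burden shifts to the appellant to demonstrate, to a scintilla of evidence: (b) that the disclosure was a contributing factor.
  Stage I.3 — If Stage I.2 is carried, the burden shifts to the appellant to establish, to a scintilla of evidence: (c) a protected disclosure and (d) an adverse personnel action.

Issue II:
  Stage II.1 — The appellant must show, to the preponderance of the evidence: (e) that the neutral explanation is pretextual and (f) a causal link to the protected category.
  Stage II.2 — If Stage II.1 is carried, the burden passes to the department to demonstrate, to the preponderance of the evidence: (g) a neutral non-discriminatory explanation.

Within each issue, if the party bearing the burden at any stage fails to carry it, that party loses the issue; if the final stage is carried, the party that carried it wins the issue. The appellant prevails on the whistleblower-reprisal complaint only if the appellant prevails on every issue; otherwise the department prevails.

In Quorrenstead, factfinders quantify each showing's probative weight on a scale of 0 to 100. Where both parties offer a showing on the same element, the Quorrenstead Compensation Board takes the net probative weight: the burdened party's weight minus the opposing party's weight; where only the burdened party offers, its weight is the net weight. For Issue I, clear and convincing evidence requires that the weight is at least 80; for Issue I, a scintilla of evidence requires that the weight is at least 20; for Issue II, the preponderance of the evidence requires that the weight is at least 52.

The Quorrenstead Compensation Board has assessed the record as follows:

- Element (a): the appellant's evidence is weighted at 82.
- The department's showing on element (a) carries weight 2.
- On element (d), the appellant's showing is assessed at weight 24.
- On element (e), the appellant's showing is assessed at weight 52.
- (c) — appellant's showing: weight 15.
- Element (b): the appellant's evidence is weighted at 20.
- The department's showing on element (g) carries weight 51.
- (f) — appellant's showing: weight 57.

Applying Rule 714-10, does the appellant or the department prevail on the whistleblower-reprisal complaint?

department

— Issue I —
Stage I.1 (appellant, clear and convincing evidence, weight is at least 80): (a) net 82−2=80 ≥ 80 — meets.
  All elements met. The appellant retains the burden for Stage I.2.
Stage I.2 (appellant, a scintilla of evidence, weight is at least 20): (b) 20 ≥ 20 — meets.
  Stage I.2 carried; the burden remains with the appellant.
Stage I.3 (appellant, a scintilla of evidence, weight is at least 20): (c) 15 < 20 — fails; (d) 24 ≥ 20 — meets.
  Stage I.3 not carried; the appellant fails its burden.
So the department prevails on this issue.
— Issue II —
At Stage II.1 the appellant must meet the preponderance of the evidence (weight is at least 52): on (e) the weight is 52, ≥ 52, so (e) meets the standard; on (f) the weight is 57, which does reach 52, so (f) meets the standard.
  All elements met. The burden passes to the department.
At Stage II.2 the department must meet the preponderance of the evidence (weight is at least 52): on (g) the weight is 51, < 52, so (g) does not meet the standard.
  Not every element is met, so the department fails to carry Stage II.2.
So the appellant prevails on this issue.
Per-issue: Issue I → department; Issue II → appellant. The appellant must prevail on every issue; overall, the department prevails.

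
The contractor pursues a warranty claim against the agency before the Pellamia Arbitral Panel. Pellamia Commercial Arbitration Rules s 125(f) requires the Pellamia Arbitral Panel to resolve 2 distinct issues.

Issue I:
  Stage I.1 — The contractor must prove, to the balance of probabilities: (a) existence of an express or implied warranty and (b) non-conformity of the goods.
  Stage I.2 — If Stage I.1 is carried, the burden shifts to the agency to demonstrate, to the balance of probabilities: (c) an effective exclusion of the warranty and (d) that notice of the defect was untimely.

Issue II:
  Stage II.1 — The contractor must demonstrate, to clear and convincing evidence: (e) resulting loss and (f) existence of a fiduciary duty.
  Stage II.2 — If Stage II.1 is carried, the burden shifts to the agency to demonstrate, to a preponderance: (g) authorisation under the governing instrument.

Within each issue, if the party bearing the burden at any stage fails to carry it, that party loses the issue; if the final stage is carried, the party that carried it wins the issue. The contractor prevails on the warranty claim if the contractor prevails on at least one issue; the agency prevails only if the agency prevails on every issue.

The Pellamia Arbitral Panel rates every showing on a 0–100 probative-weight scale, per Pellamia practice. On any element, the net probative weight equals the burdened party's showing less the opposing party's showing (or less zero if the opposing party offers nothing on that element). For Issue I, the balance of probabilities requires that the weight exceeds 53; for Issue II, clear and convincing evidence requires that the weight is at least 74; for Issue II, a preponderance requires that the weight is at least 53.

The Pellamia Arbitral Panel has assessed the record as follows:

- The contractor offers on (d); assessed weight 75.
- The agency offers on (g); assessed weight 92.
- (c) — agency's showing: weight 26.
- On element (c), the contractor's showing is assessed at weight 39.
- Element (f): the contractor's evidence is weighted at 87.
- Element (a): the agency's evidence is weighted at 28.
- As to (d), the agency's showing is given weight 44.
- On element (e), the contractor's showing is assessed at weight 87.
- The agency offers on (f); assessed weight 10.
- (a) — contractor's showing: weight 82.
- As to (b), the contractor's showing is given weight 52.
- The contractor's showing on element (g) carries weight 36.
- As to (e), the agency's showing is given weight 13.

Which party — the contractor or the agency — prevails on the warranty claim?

agency

— Issue I —
Stage I.1 — burden on contractor; standard: the balance of probabilities (weight exceeds 53).
    (a): 82 − 28 = 54 > 53 [met]
    (b): 52 ≤ 53 [not met]
  The contractor does not carry Stage I.1.
So the agency prevails on this issue.
— Issue II —
Stage II.1 (contractor, clear and convincing evidence, weight is at least 74): (e) net 87−13=74 ≥ 74 — meets; (f) net 87−10=77 ≥ 74 — meets.
  The contractor carries Stage II.1; the agency now bears the burden.
Stage II.2 (agency, a preponderance, weight is at least 53): (g) net 92−36=56 ≥ 53 — meets.
  All elements met at the final stage.
With every stage satisfied, the agency prevails on this issue.
Per-issue: Issue I → agency; Issue II → agency. The contractor must prevail on at least one issue; overall, the agency prevails.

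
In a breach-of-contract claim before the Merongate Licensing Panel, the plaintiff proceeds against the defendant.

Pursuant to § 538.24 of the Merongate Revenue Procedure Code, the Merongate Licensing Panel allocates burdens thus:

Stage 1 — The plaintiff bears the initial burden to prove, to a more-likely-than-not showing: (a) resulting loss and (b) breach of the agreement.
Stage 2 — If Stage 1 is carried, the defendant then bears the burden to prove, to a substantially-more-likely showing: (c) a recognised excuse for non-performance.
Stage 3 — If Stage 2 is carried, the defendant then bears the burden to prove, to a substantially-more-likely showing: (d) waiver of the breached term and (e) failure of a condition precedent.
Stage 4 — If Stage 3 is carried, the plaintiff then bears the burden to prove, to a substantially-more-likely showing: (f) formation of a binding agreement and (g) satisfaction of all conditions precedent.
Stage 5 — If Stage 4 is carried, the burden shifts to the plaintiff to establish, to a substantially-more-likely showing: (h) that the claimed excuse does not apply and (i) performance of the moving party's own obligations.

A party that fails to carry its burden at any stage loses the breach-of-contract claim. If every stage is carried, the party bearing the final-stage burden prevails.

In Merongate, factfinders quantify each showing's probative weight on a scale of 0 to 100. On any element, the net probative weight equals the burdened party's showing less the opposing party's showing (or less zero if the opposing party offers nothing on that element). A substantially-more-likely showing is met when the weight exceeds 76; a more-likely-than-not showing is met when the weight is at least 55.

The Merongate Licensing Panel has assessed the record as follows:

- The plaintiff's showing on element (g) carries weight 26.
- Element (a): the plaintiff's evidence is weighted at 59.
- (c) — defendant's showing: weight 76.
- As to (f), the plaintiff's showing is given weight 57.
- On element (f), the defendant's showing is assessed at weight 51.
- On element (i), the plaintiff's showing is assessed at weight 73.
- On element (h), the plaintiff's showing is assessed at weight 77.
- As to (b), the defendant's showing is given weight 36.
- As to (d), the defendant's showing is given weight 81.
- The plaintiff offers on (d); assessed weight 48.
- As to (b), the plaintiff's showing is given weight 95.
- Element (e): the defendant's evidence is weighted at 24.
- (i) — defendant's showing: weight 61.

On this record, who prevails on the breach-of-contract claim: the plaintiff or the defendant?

plaintiff

Stage 1 — burden on plaintiff; standard: a more-likely-than-not showing (weight is at least 55).
    (a): 59 ≥ 55 [met]
    (b): 95 − 36 = 59 ≥ 55 [met]
  The plaintiff carries Stage 1; the defendant now bears the burden.
Stage 2 — burden on defendant; standard: a substantially-more-likely showing (weight exceeds 76).
    (c): 76 ≤ 76 [not met]
  Not every element is met, so the defendant fails to carry Stage 2.
So the plaintiff prevails.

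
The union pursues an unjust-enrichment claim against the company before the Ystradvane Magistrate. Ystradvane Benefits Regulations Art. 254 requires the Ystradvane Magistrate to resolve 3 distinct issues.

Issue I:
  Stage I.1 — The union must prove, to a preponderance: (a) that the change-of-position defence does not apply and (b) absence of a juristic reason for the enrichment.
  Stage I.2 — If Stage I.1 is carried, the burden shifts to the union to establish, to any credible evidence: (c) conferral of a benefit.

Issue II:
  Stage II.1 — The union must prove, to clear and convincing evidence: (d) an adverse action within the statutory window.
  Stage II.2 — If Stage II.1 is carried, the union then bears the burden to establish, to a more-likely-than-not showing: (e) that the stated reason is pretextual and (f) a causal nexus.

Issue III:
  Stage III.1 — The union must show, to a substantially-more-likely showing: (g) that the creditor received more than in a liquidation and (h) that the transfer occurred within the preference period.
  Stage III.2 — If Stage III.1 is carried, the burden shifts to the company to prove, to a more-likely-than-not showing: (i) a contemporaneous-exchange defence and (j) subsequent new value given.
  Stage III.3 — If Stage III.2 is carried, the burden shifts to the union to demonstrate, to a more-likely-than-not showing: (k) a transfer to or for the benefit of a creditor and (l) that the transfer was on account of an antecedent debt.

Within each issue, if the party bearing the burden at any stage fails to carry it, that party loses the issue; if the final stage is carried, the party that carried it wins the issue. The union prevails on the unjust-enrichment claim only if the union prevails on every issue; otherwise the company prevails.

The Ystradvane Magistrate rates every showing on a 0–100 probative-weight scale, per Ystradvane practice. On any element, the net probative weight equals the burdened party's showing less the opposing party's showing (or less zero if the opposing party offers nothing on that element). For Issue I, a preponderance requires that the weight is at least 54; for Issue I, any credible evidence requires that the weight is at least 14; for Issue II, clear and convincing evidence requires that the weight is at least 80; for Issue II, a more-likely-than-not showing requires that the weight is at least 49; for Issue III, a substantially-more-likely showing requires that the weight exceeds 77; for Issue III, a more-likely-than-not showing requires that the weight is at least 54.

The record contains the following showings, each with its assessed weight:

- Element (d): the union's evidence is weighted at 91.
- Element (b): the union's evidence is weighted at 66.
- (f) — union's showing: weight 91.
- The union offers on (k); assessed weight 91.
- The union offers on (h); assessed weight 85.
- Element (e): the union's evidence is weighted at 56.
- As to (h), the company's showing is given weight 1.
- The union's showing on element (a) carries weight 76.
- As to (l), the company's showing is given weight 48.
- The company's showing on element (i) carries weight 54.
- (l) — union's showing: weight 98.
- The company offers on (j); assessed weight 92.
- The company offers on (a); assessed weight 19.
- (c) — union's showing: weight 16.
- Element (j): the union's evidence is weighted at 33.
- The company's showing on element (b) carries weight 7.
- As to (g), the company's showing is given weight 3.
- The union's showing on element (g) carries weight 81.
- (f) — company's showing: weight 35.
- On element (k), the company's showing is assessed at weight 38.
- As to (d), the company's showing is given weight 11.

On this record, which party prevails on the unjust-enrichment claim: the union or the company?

— Issue I —
Stage I.1 — burden on union; standard: a preponderance (weight is at least 54).
    (a): 76 − 19 = 57 ≥ 54 [met]
    (b): 66 − 7 = 59 ≥ 54 [met]
  All elements met. The union retains the burden for Stage I.2.
Stage I.2 — burden on union; standard: any credible evidence (weight is at least 14).
    (c): 16 ≥ 14 [met]
  Stage I.2 carried; the final stage is satisfied.
With every stage satisfied, the union prevails on this issue.
— Issue II —
Stage II.1 (union, clear and convincing evidence, weight is at least 80): (d) net 91−11=80 ≥ 80 — meets.
  All elements met. The union retains the burden for Stage II.2.
Stage II.2 (union, a more-likely-than-not showing, weight is at least 49): (e) 56 ≥ 49 — meets; (f) net 91−35=56 ≥ 49 — meets.
  The union carries the last stage.
With every stage satisfied, the union prevails on this issue.
— Issue III —
Stage III.1 — burden on union; standard: a substantially-more-likely showing (weight exceeds 77).
    (g): 81 − 3 = 78 > 77 [met]
    (h): 85 − 1 = 84 > 77 [met]
  All elements met. The burden passes to the company.
Stage III.2 — burden on company; standard: a more-likely-than-not showing (weight is at least 54).
    (i): 54 ≥ 54 [met]
    (j): 92 − 33 = 59 ≥ 54 [met]
  The company carries Stage III.2; the union now bears the burden.
Stage III.3 — burden on union; standard: a more-likely-than-not showing (weight is at least 54).
    (k): 91 − 38 = 53 < 54 [not met]
    (l): 98 − 48 = 50 < 54 [not met]
  The union does not carry Stage III.3.
The company prevails on this issue.
Per-issue: Issue I → union; Issue II → union; Issue III → company. The union must prevail on every issue; overall, the company prevails.

company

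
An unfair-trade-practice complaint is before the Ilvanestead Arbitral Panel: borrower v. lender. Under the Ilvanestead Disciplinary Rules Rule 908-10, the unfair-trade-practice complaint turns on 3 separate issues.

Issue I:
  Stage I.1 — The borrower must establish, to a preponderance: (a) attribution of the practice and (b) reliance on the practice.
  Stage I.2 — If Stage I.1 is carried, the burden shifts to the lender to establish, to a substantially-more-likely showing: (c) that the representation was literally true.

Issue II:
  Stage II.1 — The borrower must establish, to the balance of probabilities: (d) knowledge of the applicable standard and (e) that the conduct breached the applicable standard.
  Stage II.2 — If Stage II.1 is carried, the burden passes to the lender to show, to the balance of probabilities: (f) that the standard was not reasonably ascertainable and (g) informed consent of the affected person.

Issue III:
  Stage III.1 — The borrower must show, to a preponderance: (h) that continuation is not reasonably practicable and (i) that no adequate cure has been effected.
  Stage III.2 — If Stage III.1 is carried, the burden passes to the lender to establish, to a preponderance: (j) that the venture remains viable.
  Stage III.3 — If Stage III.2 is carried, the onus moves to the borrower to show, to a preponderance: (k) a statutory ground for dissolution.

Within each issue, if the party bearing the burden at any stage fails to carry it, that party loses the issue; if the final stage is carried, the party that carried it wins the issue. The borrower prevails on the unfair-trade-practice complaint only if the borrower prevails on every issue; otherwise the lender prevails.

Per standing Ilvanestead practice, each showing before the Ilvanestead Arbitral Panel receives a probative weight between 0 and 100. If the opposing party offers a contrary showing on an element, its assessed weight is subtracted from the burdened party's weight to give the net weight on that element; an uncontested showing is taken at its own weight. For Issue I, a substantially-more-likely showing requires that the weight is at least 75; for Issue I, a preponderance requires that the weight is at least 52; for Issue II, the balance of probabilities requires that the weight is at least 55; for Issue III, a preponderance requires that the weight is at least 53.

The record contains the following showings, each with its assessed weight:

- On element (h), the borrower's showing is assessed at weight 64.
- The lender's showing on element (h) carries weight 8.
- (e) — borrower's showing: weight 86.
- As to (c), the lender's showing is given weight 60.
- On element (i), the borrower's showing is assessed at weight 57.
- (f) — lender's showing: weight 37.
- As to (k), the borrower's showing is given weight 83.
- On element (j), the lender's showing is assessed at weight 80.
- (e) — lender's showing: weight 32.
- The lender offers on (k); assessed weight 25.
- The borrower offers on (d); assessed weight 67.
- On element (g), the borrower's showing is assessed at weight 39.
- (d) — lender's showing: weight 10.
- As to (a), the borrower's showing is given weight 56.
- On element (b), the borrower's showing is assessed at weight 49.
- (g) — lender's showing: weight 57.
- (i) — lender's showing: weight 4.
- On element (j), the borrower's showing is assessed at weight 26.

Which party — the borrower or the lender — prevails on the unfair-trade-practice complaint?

lender

— Issue I —
At Stage I.1 the borrower must meet a preponderance (weight is at least 52): on (a) the weight is 56, which does reach 52, so (a) meets the standard; on (b) the weight is 49, which does not reach 52, so (b) does not meet the standard.
  Not every element is met, so the borrower fails to carry Stage I.1.
The lender prevails on this issue.
— Issue II —
Stage II.1 (borrower, the balance of probabilities, weight is at least 55): (d) net 67−10=57 ≥ 55 — meets; (e) net 86−32=54 < 55 — fails.
  Not every element is met, so the borrower fails to carry Stage II.1.
So the lender prevails on this issue.
— Issue III —
At Stage III.1 the borrower must meet a preponderance (weight is at least 53): on (h) the weight is 64 less the opposing 8 gives net 56, which does reach 53, so (h) meets the standard; on (i) the weight is 57 less the opposing 4 gives net 53, ≥ 53, so (i) meets the standard.
  The borrower carries Stage III.1; the lender now bears the burden.
At Stage III.2 the lender must meet a preponderance (weight is at least 53): on (j) the weight is 80 less the opposing 26 gives net 54, which does reach 53, so (j) meets the standard.
  Stage III.2 carried; the burden shifts to the borrower.
At Stage III.3 the borrower must meet a preponderance (weight is at least 53): on (k) the weight is 83 less the opposing 25 gives net 58, ≥ 53, so (k) meets the standard.
  Stage III.3 carried; the final stage is satisfied.
With every stage satisfied, the borrower prevails on this issue.
Per-issue: Issue I → lender; Issue II → lender; Issue III → borrower. The borrower must prevail on every issue; overall, the lender prevails.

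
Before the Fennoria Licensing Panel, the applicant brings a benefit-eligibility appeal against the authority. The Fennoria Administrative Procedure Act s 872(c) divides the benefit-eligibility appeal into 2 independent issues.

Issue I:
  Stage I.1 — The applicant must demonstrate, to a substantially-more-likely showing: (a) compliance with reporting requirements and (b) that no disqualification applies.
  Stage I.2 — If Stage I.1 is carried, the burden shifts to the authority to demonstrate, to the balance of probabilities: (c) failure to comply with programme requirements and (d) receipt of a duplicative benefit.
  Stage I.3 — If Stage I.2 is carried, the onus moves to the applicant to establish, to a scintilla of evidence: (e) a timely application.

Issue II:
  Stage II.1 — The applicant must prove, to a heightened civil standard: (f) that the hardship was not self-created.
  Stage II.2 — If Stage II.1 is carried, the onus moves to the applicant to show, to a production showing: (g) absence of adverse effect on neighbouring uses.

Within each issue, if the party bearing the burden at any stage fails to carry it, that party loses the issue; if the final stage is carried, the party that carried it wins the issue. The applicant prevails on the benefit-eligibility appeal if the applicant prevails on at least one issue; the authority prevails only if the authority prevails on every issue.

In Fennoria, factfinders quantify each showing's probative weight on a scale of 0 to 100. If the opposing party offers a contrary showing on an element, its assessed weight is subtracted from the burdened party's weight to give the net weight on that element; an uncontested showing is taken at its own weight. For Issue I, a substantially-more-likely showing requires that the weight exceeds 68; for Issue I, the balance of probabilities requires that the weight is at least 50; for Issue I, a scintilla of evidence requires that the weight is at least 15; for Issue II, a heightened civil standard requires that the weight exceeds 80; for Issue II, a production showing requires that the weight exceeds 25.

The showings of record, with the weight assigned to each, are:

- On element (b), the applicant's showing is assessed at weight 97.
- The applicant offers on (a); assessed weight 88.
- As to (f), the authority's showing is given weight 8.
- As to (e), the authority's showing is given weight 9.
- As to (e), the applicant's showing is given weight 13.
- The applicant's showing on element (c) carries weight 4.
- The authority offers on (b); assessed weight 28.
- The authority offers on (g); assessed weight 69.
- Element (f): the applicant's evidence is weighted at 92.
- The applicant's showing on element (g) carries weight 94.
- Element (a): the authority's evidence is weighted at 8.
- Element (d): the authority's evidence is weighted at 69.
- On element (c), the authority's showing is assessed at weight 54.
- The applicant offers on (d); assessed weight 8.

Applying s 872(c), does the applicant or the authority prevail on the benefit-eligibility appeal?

authority

— Issue I —
Stage I.1 — burden on applicant; standard: a substantially-more-likely showing (weight exceeds 68).
    (a): 88 − 8 = 80 > 68 [met]
    (b): 97 − 28 = 69 > 68 [met]
  Stage I.1 carried; the burden shifts to the authority.
Stage I.2 — burden on authority; standard: the balance of probabilities (weight is at least 50).
    (c): 54 − 4 = 50 ≥ 50 [met]
    (d): 69 − 8 = 61 ≥ 50 [met]
  All elements met. The burden passes to the applicant.
Stage I.3 — burden on applicant; standard: a scintilla of evidence (weight is at least 15).
    (e): 13 − 9 = 4 < 15 [not met]
  Stage I.3 not carried; the applicant fails its burden.
The authority prevails on this issue.
— Issue II —
Stage II.1 (applicant, a heightened civil standard, weight exceeds 80): (f) net 92−8=84 > 80 — meets.
  All elements met. The applicant retains the burden for Stage II.2.
Stage II.2 (applicant, a production showing, weight exceeds 25): (g) net 94−69=25 ≤ 25 — fails.
  The applicant does not carry Stage II.2.
The analysis ends at Stage II.2; the authority prevails on this issue.
Per-issue: Issue I → authority; Issue II → authority. The applicant must prevail on at least one issue; overall, the authority prevails.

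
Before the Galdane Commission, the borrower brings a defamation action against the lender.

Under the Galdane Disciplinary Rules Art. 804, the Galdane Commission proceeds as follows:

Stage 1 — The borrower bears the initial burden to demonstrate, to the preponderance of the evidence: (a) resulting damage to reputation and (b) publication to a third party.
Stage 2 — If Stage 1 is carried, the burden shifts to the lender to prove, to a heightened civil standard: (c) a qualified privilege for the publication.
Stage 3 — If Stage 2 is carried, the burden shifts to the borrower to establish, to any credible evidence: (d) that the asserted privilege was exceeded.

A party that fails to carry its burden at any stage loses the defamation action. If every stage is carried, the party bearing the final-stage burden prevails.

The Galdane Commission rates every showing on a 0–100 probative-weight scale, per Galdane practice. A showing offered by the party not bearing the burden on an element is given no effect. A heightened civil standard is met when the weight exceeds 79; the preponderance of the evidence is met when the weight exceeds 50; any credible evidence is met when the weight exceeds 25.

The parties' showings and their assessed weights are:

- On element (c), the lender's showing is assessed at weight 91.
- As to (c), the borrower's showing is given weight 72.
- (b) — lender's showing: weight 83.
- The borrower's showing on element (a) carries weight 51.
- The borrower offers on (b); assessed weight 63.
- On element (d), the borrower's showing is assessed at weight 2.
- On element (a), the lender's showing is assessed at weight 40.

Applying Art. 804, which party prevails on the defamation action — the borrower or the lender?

At Stage 1 the borrower must meet the preponderance of the evidence (weight exceeds 50): on (a) the weight is 51 (the lender's 40 is given no effect), > 50, so (a) meets the standard; on (b) the weight is 63 (the lender's 83 is given no effect), which does exceed 50, so (b) meets the standard.
  All elements met. The burden passes to the lender.
At Stage 2 the lender must meet a heightened civil standard (weight exceeds 79): on (c) the weight is 91 (the borrower's 72 is given no effect), which does exceed 79, so (c) meets the standard.
  The lender carries Stage 2; the borrower now bears the burden.
At Stage 3 the borrower must meet any credible evidence (weight exceeds 25): on (d) the weight is 2, which does not exceed 25, so (d) does not meet the standard.
  Stage 3 not carried; the borrower fails its burden.
The lender prevails.

lender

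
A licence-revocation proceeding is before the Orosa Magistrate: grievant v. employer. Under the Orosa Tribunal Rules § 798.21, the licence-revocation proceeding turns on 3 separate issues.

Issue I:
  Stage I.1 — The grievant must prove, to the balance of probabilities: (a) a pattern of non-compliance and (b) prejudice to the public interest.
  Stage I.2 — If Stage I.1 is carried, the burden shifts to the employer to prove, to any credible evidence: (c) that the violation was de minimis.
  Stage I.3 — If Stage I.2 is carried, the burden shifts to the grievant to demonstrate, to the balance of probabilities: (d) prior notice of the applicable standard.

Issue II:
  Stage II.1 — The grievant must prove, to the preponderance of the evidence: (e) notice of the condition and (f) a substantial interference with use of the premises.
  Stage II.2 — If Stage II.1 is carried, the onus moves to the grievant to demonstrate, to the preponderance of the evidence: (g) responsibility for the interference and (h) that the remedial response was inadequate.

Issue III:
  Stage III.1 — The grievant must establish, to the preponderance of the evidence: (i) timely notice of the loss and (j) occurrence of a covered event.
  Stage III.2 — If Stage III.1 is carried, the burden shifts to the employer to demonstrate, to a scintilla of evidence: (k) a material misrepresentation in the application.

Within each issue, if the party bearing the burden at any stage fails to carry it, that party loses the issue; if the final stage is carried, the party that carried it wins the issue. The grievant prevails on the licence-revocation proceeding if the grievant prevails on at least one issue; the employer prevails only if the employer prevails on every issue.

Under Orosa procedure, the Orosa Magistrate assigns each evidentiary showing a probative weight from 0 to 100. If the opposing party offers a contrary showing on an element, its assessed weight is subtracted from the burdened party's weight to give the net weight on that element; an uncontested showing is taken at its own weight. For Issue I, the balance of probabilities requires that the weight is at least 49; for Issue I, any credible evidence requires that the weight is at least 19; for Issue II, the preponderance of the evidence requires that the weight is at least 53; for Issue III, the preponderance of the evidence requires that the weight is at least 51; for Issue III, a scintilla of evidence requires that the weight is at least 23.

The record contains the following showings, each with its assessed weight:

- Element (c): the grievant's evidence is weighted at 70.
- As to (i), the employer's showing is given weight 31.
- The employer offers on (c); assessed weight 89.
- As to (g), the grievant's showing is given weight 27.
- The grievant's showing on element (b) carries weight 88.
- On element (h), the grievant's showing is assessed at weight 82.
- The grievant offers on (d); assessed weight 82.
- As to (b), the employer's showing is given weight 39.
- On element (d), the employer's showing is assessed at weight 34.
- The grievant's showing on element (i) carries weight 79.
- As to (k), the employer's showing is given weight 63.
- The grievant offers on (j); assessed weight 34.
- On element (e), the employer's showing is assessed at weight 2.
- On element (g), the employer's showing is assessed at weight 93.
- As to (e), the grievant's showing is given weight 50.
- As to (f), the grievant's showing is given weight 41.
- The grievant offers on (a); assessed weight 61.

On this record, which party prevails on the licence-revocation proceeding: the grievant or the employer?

employer

— Issue I —
Stage I.1 (grievant, the balance of probabilities, weight is at least 49): (a) 61 ≥ 49 — meets; (b) net 88−39=49 ≥ 49 — meets.
  Stage I.1 carried; the burden shifts to the employer.
Stage I.2 (employer, any credible evidence, weight is at least 19): (c) net 89−70=19 ≥ 19 — meets.
  Stage I.2 carried; the burden shifts to the grievant.
Stage I.3 (grievant, the balance of probabilities, weight is at least 49): (d) net 82−34=48 < 49 — fails.
  Stage I.3 not carried; the grievant fails its burden.
The employer prevails on this issue.
— Issue II —
Stage II.1 (grievant, the preponderance of the evidence, weight is at least 53): (e) net 50−2=48 < 53 — fails; (f) 41 < 53 — fails.
  Stage II.1 not carried; the grievant fails its burden.
The analysis ends at Stage II.1; the employer prevails on this issue.
— Issue III —
Stage III.1 — burden on grievant; standard: the preponderance of the evidence (weight is at least 51).
    (i): 79 − 31 = 48 < 51 [not met]
    (j): 34 < 51 [not met]
  The grievant does not carry Stage III.1.
So the employer prevails on this issue.
Per-issue: Issue I → employer; Issue II → employer; Issue III → employer. The grievant must prevail on at least one issue; overall, the employer prevails.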